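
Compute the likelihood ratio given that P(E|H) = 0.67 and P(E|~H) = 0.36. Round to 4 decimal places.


LR = P(E|H) / P(E|~H)
= 0.67 / 0.36 = 1.8611

1.8611


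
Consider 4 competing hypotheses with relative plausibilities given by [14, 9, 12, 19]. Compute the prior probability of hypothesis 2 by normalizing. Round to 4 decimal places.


Sum of weights = 14 + 9 + 12 + 19 = 54
Normalized prior for H2 = 9 / 54
= 0.1667

0.1667


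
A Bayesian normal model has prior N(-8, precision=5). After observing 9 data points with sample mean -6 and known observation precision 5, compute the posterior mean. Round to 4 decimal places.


Posterior mean = (prior_precision * prior_mean + n * data_precision * data_mean) / (prior_precision + n * data_precision)
Numerator = 5*-8 + 9*5*-6 = -310
Denominator = 5 + 9*5 = 50
Posterior mean = -6.2

-6.2


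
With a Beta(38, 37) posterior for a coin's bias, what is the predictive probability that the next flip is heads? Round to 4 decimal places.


The predictive probability equals the posterior mean.
P(next = heads) = alpha / (alpha + beta)
= 38 / 75 = 0.5067

0.5067


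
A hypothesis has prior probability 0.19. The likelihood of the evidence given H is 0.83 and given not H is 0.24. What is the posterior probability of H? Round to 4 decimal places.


Using Bayes' theorem:
P(E) = 0.19 * 0.83 + 0.81 * 0.24
P(E) = 0.3521
P(H|E) = (0.19 * 0.83) / 0.3521 = 0.4479

0.4479


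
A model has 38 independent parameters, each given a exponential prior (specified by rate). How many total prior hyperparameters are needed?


Each exponential prior needs 1 hyperparameter (rate).
Total = 1 * 38 = 38

38


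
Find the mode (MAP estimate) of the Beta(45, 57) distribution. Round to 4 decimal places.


For Beta(a,b) with a,b > 1:
Mode = (a-1)/(a+b-2) = (45-1)/(102-2)
= 44/100 = 0.44

0.44


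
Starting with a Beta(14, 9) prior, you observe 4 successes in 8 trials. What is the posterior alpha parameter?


For a Beta-Binomial conjugate model:
Posterior alpha = prior alpha + number of successes
= 14 + 4 = 18

18


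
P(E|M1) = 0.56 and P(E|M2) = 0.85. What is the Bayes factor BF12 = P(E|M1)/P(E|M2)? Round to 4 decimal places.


Bayes factor BF12 = P(E|M1) / P(E|M2)
= 0.56 / 0.85
= 0.6588

0.6588


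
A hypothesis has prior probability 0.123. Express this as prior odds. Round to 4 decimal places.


Odds = P(H) / P(not H) = 0.123 / 0.877
= 0.1403

0.1403


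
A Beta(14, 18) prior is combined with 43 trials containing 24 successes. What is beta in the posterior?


In conjugate updating:
beta_posterior = beta_prior + (n - k)
= 18 + (43 - 24)
= 18 + 19 = 37

37


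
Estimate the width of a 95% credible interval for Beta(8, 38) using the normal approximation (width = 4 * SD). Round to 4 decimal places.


For Beta(a,b): Var = ab/((a+b)^2(a+b+1))
Var = 0.0031, SD = 0.0553
Approximate 95% CI width = 4 * 0.0553 = 0.2212

0.2212


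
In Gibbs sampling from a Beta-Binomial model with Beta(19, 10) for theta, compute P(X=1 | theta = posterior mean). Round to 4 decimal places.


Posterior mean = alpha/(alpha+beta) = 19/29 = 0.6552
P(X=1|theta=mean) = theta = 0.6552

0.6552


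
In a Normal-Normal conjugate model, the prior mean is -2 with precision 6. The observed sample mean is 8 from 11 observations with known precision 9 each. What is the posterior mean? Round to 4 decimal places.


Posterior precision = tau0 + n*tau = 6 + 11*9 = 105
Posterior mean = (tau0*mu0 + n*tau*xbar) / posterior_precision
= (6*-2 + 11*9*8) / 105
= 780 / 105 = 7.4286

7.4286


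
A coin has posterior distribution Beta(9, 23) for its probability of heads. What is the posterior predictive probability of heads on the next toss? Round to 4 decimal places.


Posterior predictive = E[theta] = alpha/(alpha+beta)
= 9/32
= 0.2812

0.2812


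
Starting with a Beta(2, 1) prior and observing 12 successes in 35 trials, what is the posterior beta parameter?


Posterior beta = prior beta + failures
Failures = 35 - 12 = 23
beta_post = 1 + 23 = 24

24


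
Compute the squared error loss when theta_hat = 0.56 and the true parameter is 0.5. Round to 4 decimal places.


L = (theta_hat - theta_true)^2
= (0.56 - 0.5)^2
= 0.06^2 = 0.0036

0.0036


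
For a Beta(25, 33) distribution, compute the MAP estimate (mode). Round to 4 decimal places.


MAP = mode = (a-1)/(a+b-2)
= (25-1)/(25+33-2)
= 24/56 = 0.4286

0.4286


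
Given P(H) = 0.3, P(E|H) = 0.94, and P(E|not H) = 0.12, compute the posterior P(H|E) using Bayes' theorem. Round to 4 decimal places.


By Bayes' theorem: P(H|E) = P(E|H)*P(H) / P(E)
P(E) = P(E|H)*P(H) + P(E|not H)*P(not H)
P(E) = 0.94*0.3 + 0.12*0.7 = 0.366
P(H|E) = 0.94*0.3 / 0.366 = 0.7705

0.7705


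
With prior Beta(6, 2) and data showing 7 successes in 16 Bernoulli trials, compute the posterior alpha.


Conjugate update: alpha_posterior = alpha_prior + k
= 6 + 7 = 13

13


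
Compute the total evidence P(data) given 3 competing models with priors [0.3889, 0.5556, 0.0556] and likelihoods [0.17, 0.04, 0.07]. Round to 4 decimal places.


Marginal likelihood = sum P(model_i) * P(data|model_i)
Model 1: 0.3889 * 0.17 = 0.0661
Model 2: 0.5556 * 0.04 = 0.0222
Model 3: 0.0556 * 0.07 = 0.0039
Total = 0.0922

0.0922


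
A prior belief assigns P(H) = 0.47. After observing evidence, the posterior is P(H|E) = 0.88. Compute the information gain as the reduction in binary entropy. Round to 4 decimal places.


H(prior) = -0.47*log2(0.47) - 0.53*log2(0.53)
= 0.9974
H(post) = -0.88*log2(0.88) - 0.12*log2(0.12)
= 0.5294
IG = 0.9974 - 0.5294 = 0.468

0.468


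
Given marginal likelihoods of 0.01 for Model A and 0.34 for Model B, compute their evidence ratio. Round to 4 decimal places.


Ratio = ML(A) / ML(B) = 0.01/0.34
= 0.0294

0.0294


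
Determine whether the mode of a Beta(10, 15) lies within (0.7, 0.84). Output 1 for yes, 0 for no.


First find the mode: (a-1)/(a+b-2) = 0.3913
Is 0.3913 in (0.7, 0.84)? 0

0


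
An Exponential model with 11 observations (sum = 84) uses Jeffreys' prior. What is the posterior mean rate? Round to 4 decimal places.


Posterior Gamma(11, 84)
E[lambda] = 11/84 = 0.131

0.131


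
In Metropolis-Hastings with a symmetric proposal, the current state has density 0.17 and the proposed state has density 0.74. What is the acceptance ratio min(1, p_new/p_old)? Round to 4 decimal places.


Ratio = p_new / p_old = 0.74 / 0.17 = 4.3529
Acceptance = min(1, 4.3529) = 1.0

1.0


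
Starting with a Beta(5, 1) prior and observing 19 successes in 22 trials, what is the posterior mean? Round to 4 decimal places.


Posterior parameters: alpha = 5 + 19 = 24
beta = 1 + 3 = 4
Posterior mean = alpha / (alpha + beta) = 24 / 28
= 0.8571

0.8571


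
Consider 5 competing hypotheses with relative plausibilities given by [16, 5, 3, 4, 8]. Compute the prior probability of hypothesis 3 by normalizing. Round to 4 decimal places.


Sum of weights = 16 + 5 + 3 + 4 + 8 = 36
Normalized prior for H3 = 3 / 36
= 0.0833

0.0833


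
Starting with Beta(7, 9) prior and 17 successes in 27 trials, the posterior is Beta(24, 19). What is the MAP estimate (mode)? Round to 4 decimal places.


The mode of Beta(a, b) when a > 1 and b > 1 is (a-1)/(a+b-2)
= (24 - 1) / (24 + 19 - 2)
= 23 / 41
= 0.561

0.561


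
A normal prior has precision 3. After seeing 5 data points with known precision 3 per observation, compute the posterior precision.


In the conjugate normal model, precisions add:
tau_posterior = tau_prior + n * tau_data
= 3 + 5*3 = 18

18


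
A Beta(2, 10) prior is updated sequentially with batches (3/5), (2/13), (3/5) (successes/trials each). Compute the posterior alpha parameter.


Sequential conjugate updating is equivalent to a single batch update.
Total successes across all batches = 8
alpha_posterior = alpha_prior + total_successes = 2 + 8
= 10

10


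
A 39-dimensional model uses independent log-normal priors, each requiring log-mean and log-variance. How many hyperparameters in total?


Per parameter: 2 (log-mean and log-variance).
Total = 39 * 2 = 78

78


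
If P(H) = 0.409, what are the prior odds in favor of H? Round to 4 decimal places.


Prior odds = P(H) / (1 - P(H))
= 0.409 / 0.591
= 0.692

0.692


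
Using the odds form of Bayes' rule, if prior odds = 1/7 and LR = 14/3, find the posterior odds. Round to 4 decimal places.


Bayes' rule in odds form: posterior odds = prior odds * LR
= (1 * 14) / (7 * 3)
= 14/21 = 0.6667

0.6667


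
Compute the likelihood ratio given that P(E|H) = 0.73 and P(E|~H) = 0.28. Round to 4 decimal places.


LR = P(E|H) / P(E|~H)
= 0.73 / 0.28 = 2.6071

2.6071


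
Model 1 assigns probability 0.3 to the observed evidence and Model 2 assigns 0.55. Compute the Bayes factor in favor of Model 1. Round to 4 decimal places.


BF = P(data|M1) / P(data|M2)
= 0.3 / 0.55 = 0.5455

0.5455


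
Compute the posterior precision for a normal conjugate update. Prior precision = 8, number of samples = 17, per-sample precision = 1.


tau_post = tau_0 + n * tau
= 8 + 17 * 1 = 25

25


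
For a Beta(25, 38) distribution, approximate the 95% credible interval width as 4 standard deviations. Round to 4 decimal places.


Variance of Beta(a,b) = ab / ((a+b)^2 * (a+b+1))
= 25*38 / ((63)^2 * 64)
= 0.0037
SD = sqrt(0.0037) = 0.0612
Width = 4 * SD = 0.2446

0.2446


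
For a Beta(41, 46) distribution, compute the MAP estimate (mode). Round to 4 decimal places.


MAP = mode = (a-1)/(a+b-2)
= (41-1)/(41+46-2)
= 40/85 = 0.4706

0.4706


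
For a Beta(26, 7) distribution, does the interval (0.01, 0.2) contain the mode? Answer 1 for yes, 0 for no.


Mode of Beta(a,b) = (a-1)/(a+b-2)
= (26-1)/(26+7-2) = 0.8065
Check: 0.01 <= 0.8065 <= 0.2?
Result: 0

0


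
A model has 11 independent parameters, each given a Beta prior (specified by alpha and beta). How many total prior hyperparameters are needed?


Each Beta prior needs 2 hyperparameters (alpha and beta).
Total = 2 * 11 = 22

22


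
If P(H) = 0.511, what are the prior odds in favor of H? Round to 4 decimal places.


Prior odds = P(H) / (1 - P(H))
= 0.511 / 0.489
= 1.045

1.045


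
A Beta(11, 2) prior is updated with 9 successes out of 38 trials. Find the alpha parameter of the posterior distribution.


In the Beta-Binomial conjugate update:
alpha_post = alpha_prior + successes
= 11 + 9
= 20

20


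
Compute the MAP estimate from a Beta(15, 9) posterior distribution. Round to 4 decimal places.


MAP = mode of Beta distribution
= (alpha - 1)/(alpha + beta - 2)
= (15-1)/(15+9-2)
= 14/22 = 0.6364

0.6364


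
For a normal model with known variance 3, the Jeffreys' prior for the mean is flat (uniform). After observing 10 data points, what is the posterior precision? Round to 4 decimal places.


Jeffreys' prior for normal mean (known variance) is flat.
Prior precision = 0.
Posterior precision = prior_prec + n/sigma^2 = 0 + 10/3
= 3.3333

3.3333


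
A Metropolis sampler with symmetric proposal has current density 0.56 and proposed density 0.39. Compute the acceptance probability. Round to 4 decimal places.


For symmetric proposals, acceptance = min(1, pi(x*)/pi(x))
= min(1, 0.39/0.56)
= min(1, 0.6964) = 0.6964

0.6964


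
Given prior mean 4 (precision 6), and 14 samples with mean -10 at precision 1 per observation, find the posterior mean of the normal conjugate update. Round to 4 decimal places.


The posterior mean is a precision-weighted average of prior and data.
Post. prec. = 6 + 14 = 20
Post. mean = (24 + -140)/20 = -116/20 = -5.8

-5.8


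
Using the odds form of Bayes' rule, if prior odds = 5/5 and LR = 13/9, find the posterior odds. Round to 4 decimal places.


Bayes' rule in odds form: posterior odds = prior odds * LR
= (5 * 13) / (5 * 9)
= 65/45 = 1.4444

1.4444


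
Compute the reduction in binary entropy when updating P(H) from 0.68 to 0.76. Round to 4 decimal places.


H_before = -p*log2(p) - (1-p)*log2(1-p) for p=0.68: 0.9044
H_after for p=0.76: 0.795
Reduction = 0.9044 - 0.795 = 0.1093

0.1093


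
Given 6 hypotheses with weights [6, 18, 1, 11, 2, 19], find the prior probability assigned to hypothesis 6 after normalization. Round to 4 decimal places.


To normalize, divide each weight by the sum of all weights.
Sum = 57
Prior(H6) = 19/57 = 0.3333

0.3333


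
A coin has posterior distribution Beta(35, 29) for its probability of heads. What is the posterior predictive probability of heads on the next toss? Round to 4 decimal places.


Posterior predictive = E[theta] = alpha/(alpha+beta)
= 35/64
= 0.5469

0.5469


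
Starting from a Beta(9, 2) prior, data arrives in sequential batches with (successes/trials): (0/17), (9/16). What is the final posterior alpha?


In sequential Bayesian updating, we sum all successes.
Total successes = 9
Final alpha = 9 + 9 = 18

18


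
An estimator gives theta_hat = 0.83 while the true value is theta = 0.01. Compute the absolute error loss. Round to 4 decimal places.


The absolute error loss is |theta_hat - theta|
= |0.83 - 0.01|
= 0.82

0.82


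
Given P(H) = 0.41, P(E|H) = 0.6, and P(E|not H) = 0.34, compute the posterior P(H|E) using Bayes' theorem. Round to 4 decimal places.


By Bayes' theorem: P(H|E) = P(E|H)*P(H) / P(E)
P(E) = P(E|H)*P(H) + P(E|not H)*P(not H)
P(E) = 0.6*0.41 + 0.34*0.59 = 0.4466
P(H|E) = 0.6*0.41 / 0.4466 = 0.5508

0.5508


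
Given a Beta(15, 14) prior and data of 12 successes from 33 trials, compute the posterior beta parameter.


Number of failures = 33 - 12 = 21
Posterior beta = 14 + 21 = 35

35


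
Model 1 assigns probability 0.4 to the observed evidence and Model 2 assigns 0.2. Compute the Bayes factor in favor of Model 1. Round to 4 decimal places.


BF = P(data|M1) / P(data|M2)
= 0.4 / 0.2 = 2.0

2.0


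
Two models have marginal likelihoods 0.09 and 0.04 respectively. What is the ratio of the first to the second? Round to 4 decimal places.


Evidence ratio = 0.09 / 0.04
= 2.25

2.25


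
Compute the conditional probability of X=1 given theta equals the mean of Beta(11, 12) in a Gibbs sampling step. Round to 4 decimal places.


Mean of Beta(11, 12) = 0.4783
P(X=1 | theta=0.4783) = 0.4783

0.4783


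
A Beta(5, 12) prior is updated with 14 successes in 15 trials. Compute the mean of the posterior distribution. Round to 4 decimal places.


After update: Beta(19, 13)
Mean = 19 / (19 + 13) = 19 / 32
= 0.5938

0.5938


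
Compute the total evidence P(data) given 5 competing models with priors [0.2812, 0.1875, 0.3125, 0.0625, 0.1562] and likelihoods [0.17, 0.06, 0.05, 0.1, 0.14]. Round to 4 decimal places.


Marginal likelihood = sum P(model_i) * P(data|model_i)
Model 1: 0.2812 * 0.17 = 0.0478
Model 2: 0.1875 * 0.06 = 0.0112
Model 3: 0.3125 * 0.05 = 0.0156
Model 4: 0.0625 * 0.1 = 0.0063
Model 5: 0.1562 * 0.14 = 0.0219
Total = 0.1028

0.1028


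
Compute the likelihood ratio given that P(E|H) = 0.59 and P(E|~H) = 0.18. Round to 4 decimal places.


LR = P(E|H) / P(E|~H)
= 0.59 / 0.18 = 3.2778

3.2778


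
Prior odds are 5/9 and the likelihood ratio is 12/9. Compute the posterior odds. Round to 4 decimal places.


Posterior odds = prior odds * likelihood ratio
= (5/9) * (12/9)
= 60 / 81
= 0.7407

0.7407


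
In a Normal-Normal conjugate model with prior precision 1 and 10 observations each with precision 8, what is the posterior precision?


Posterior precision = prior precision + n * observation precision
= 1 + 10 * 8
= 1 + 80 = 81

81


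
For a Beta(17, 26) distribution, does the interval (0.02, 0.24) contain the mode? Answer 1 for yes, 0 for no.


Mode of Beta(a,b) = (a-1)/(a+b-2)
= (17-1)/(17+26-2) = 0.3902
Check: 0.02 <= 0.3902 <= 0.24?
Result: 0

0


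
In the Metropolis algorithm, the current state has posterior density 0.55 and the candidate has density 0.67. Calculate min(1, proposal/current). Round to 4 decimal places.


Ratio = 0.67/0.55 = 1.2182
Acceptance probability = min(1, 1.2182)
= 1.0

1.0


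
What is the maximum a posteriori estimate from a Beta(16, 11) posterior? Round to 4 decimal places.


The MAP estimate equals the mode of the distribution.
Mode of Beta(a,b) = (a-1)/(a+b-2)
= 15/25
= 0.6

0.6


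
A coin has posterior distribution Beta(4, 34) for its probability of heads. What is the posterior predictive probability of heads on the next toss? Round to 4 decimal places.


Posterior predictive = E[theta] = alpha/(alpha+beta)
= 4/38
= 0.1053

0.1053


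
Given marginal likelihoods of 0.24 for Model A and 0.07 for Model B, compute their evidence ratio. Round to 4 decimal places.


Ratio = ML(A) / ML(B) = 0.24/0.07
= 3.4286

3.4286


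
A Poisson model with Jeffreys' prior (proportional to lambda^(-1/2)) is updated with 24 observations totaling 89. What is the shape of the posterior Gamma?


Posterior = Gamma(0.5 + S, n)
= Gamma(0.5 + 89, 24)
Posterior shape = 0.5 + S = 0.5 + 89 = 89.5

89.5


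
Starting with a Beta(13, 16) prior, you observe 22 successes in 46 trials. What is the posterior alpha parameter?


For a Beta-Binomial conjugate model:
Posterior alpha = prior alpha + number of successes
= 13 + 22 = 35

35


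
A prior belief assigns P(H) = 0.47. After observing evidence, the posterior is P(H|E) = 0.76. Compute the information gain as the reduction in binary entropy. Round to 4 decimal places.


H(prior) = -0.47*log2(0.47) - 0.53*log2(0.53)
= 0.9974
H(post) = -0.76*log2(0.76) - 0.24*log2(0.24)
= 0.795
IG = 0.9974 - 0.795 = 0.2024

0.2024


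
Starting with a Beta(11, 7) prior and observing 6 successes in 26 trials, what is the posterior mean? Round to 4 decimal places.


Posterior parameters: alpha = 11 + 6 = 17
beta = 7 + 20 = 27
Posterior mean = alpha / (alpha + beta) = 17 / 44
= 0.3864

0.3864


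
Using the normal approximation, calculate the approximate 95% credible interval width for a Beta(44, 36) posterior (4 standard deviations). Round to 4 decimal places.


Var(Beta) = 44*36/(80^2 * 81) = 0.0031
SD = 0.0553
Width ~ 4*SD = 0.2211

0.2211


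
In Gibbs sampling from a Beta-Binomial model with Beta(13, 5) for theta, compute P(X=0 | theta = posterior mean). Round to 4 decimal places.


Posterior mean = alpha/(alpha+beta) = 13/18 = 0.7222
P(X=0|theta=mean) = 1 - theta = 0.2778

0.2778


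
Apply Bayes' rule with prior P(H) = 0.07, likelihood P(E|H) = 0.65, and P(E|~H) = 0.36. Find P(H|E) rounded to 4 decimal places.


Step 1: Compute marginal P(E) = P(E|H)P(H) + P(E|~H)P(~H)
= 0.65*0.07 + 0.36*0.93 = 0.3803
Step 2: P(H|E) = P(E|H)P(H)/P(E) = 0.0455/0.3803
= 0.1196

0.1196


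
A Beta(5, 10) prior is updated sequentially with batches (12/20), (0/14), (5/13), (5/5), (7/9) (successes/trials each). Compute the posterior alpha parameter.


Sequential conjugate updating is equivalent to a single batch update.
Total successes across all batches = 29
alpha_posterior = alpha_prior + total_successes = 5 + 29
= 34

34


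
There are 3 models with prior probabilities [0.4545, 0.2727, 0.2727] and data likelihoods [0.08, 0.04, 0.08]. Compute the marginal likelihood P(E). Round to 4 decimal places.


P(E) = sum over models of P(M_i) * P(E|M_i)
= 0.4545*0.08 + 0.2727*0.04 + 0.2727*0.08
= 0.0691

0.0691


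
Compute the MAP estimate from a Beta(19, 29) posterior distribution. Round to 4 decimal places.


MAP = mode of Beta distribution
= (alpha - 1)/(alpha + beta - 2)
= (19-1)/(19+29-2)
= 18/46 = 0.3913

0.3913


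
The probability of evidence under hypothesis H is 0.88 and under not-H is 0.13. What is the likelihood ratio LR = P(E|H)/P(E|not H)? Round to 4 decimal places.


LR = 0.88 / 0.13
= 6.7692

6.7692


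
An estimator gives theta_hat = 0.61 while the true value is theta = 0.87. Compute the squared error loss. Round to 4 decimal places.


The squared error loss is (theta_hat - theta)^2
= (0.61 - 0.87)^2
= (-0.26)^2 = 0.0676

0.0676


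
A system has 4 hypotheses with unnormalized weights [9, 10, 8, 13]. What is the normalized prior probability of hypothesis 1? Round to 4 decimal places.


The normalized prior is the weight divided by the total.
Total weight = 40
P(H1) = 9 / 40 = 0.225

0.225


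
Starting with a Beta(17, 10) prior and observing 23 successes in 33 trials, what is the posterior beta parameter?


Posterior beta = prior beta + failures
Failures = 33 - 23 = 10
beta_post = 10 + 10 = 20

20


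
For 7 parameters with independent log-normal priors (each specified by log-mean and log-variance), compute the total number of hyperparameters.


A log-normal prior has 2 hyperparameters per parameter.
Total = 7 * 2 = 14

14


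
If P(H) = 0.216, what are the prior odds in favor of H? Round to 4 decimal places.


Prior odds = P(H) / (1 - P(H))
= 0.216 / 0.784
= 0.2755

0.2755


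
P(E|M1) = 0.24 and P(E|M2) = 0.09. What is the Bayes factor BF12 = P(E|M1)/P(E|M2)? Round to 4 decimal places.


Bayes factor BF12 = P(E|M1) / P(E|M2)
= 0.24 / 0.09
= 2.6667

2.6667


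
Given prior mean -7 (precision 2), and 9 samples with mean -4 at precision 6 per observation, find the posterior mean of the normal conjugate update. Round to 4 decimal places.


The posterior mean is a precision-weighted average of prior and data.
Post. prec. = 2 + 54 = 56
Post. mean = (-14 + -216)/56 = -230/56 = -4.1071

-4.1071


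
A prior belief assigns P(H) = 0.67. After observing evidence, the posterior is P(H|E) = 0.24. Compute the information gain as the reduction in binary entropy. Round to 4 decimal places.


H(prior) = -0.67*log2(0.67) - 0.33*log2(0.33)
= 0.9149
H(post) = -0.24*log2(0.24) - 0.76*log2(0.76)
= 0.795
IG = 0.9149 - 0.795 = 0.1199

0.1199


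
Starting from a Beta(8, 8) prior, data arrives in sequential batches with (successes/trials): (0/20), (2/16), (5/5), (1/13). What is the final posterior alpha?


In sequential Bayesian updating, we sum all successes.
Total successes = 8
Final alpha = 8 + 8 = 16

16


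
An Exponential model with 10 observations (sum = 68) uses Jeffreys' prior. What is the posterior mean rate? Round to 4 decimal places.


Posterior Gamma(10, 68)
E[lambda] = 10/68 = 0.1471

0.1471


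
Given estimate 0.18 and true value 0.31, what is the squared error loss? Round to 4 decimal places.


Squared error = (estimate - true)^2
Difference = -0.13
Loss = -0.13^2 = 0.0169

0.0169


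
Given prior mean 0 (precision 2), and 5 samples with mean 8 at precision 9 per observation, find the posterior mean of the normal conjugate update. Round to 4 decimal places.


The posterior mean is a precision-weighted average of prior and data.
Post. prec. = 2 + 45 = 47
Post. mean = (0 + 360)/47 = 360/47 = 7.6596

7.6596


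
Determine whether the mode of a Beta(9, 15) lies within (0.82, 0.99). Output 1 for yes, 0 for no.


First find the mode: (a-1)/(a+b-2) = 0.3636
Is 0.3636 in (0.82, 0.99)? 0

0


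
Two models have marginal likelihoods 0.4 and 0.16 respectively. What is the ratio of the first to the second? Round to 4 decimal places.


Evidence ratio = 0.4 / 0.16
= 2.5

2.5


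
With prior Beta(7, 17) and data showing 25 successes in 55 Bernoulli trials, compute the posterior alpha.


Conjugate update: alpha_posterior = alpha_prior + k
= 7 + 25 = 32

32


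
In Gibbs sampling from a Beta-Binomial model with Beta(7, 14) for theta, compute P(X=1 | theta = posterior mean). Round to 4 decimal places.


Posterior mean = alpha/(alpha+beta) = 7/21 = 0.3333
P(X=1|theta=mean) = theta = 0.3333

0.3333


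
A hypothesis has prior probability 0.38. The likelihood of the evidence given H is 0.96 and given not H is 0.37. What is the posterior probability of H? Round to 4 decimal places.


Using Bayes' theorem:
P(E) = 0.38 * 0.96 + 0.62 * 0.37
P(E) = 0.5942
P(H|E) = (0.38 * 0.96) / 0.5942 = 0.6139

0.6139


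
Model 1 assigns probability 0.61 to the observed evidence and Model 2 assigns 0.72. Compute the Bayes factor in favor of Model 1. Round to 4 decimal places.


BF = P(data|M1) / P(data|M2)
= 0.61 / 0.72 = 0.8472

0.8472


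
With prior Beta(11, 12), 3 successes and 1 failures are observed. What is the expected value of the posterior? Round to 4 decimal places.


Posterior = Beta(14, 13)
E[theta] = alpha/(alpha+beta)
= 14/27 = 0.5185

0.5185


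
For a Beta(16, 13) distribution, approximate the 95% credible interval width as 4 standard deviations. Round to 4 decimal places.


Variance of Beta(a,b) = ab / ((a+b)^2 * (a+b+1))
= 16*13 / ((29)^2 * 30)
= 0.0082
SD = sqrt(0.0082) = 0.0908
Width = 4 * SD = 0.3632

0.3632


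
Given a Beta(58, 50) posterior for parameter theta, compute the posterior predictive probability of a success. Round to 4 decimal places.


For a Beta-Bernoulli model, the predictive probability is the mean:
P(success) = 58/(58+50) = 58/108 = 0.537

0.537


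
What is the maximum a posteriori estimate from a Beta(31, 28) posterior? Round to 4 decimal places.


The MAP estimate equals the mode of the distribution.
Mode of Beta(a,b) = (a-1)/(a+b-2)
= 30/57
= 0.5263

0.5263


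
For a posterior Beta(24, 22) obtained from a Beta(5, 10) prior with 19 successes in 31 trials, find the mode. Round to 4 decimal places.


Mode = (alpha - 1) / (alpha + beta - 2)
= 23 / 44
= 0.5227

0.5227


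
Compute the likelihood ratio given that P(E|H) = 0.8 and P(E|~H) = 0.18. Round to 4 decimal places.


LR = P(E|H) / P(E|~H)
= 0.8 / 0.18 = 4.4444

4.4444


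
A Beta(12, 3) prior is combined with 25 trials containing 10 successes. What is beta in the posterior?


In conjugate updating:
beta_posterior = beta_prior + (n - k)
= 3 + (25 - 10)
= 3 + 15 = 18

18


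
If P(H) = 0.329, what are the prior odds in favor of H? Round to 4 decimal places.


Prior odds = P(H) / (1 - P(H))
= 0.329 / 0.671
= 0.4903

0.4903


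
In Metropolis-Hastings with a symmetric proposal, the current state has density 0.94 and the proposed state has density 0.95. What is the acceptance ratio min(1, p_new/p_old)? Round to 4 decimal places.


Ratio = p_new / p_old = 0.95 / 0.94 = 1.0106
Acceptance = min(1, 1.0106) = 1.0

1.0


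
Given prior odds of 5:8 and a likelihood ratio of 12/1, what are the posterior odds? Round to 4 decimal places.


Posterior odds = prior odds * LR
Prior odds = 5/8 = 0.625
LR = 12/1 = 12.0
Posterior odds = 0.625 * 12.0 = 7.5

7.5


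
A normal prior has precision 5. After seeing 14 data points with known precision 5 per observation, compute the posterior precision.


In the conjugate normal model, precisions add:
tau_posterior = tau_prior + n * tau_data
= 5 + 14*5 = 75

75


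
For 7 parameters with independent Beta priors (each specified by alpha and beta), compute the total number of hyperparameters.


A Beta prior has 2 hyperparameters per parameter.
Total = 7 * 2 = 14

14


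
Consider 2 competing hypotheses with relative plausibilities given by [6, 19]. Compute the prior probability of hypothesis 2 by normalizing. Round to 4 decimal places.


Sum of weights = 6 + 19 = 25
Normalized prior for H2 = 19 / 25
= 0.76

0.76


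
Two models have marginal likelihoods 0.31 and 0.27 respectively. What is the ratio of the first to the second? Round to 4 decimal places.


Evidence ratio = 0.31 / 0.27
= 1.1481

1.1481


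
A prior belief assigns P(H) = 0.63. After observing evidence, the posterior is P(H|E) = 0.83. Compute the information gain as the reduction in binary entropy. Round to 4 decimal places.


H(prior) = -0.63*log2(0.63) - 0.37*log2(0.37)
= 0.9507
H(post) = -0.83*log2(0.83) - 0.17*log2(0.17)
= 0.6577
IG = 0.9507 - 0.6577 = 0.293

0.293


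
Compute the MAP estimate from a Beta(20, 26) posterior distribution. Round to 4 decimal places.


MAP = mode of Beta distribution
= (alpha - 1)/(alpha + beta - 2)
= (20-1)/(20+26-2)
= 19/44 = 0.4318

0.4318


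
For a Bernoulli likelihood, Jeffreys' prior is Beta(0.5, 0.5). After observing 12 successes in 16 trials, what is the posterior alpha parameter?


Jeffreys' prior for Bernoulli is Beta(0.5, 0.5).
Posterior is Beta(0.5 + k, 0.5 + n - k).
Posterior alpha = 0.5 + k = 0.5 + 12 = 12.5

12.5


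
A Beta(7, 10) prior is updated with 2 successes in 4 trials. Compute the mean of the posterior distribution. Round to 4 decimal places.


After update: Beta(9, 12)
Mean = 9 / (9 + 12) = 9 / 21
= 0.4286

0.4286


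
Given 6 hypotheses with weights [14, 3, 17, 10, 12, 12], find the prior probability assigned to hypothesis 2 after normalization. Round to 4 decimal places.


To normalize, divide each weight by the sum of all weights.
Sum = 68
Prior(H2) = 3/68 = 0.0441

0.0441


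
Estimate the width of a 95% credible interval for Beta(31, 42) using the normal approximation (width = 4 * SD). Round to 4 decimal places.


For Beta(a,b): Var = ab/((a+b)^2(a+b+1))
Var = 0.0033, SD = 0.0575
Approximate 95% CI width = 4 * 0.0575 = 0.2298

0.2298


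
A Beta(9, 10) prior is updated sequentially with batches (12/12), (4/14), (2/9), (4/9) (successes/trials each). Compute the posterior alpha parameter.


Sequential conjugate updating is equivalent to a single batch update.
Total successes across all batches = 22
alpha_posterior = alpha_prior + total_successes = 9 + 22
= 31

31


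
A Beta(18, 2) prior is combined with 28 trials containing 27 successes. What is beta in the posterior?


In conjugate updating:
beta_posterior = beta_prior + (n - k)
= 2 + (28 - 27)
= 2 + 1 = 3

3


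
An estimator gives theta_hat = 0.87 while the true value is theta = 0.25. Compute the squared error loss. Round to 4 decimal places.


The squared error loss is (theta_hat - theta)^2
= (0.87 - 0.25)^2
= (0.62)^2 = 0.3844

0.3844


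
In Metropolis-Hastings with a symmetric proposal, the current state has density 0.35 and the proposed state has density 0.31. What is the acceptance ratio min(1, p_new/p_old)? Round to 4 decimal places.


Ratio = p_new / p_old = 0.31 / 0.35 = 0.8857
Acceptance = min(1, 0.8857) = 0.8857

0.8857


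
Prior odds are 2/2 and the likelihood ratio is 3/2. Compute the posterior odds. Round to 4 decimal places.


Posterior odds = prior odds * likelihood ratio
= (2/2) * (3/2)
= 6 / 4
= 1.5

1.5


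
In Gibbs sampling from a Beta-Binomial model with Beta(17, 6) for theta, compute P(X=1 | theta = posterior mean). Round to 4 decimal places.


Posterior mean = alpha/(alpha+beta) = 17/23 = 0.7391
P(X=1|theta=mean) = theta = 0.7391

0.7391


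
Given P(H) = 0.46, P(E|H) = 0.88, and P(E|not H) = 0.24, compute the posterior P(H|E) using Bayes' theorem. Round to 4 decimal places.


By Bayes' theorem: P(H|E) = P(E|H)*P(H) / P(E)
P(E) = P(E|H)*P(H) + P(E|not H)*P(not H)
P(E) = 0.88*0.46 + 0.24*0.54 = 0.5344
P(H|E) = 0.88*0.46 / 0.5344 = 0.7575

0.7575


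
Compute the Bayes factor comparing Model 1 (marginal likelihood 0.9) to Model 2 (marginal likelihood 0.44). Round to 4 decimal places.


BF12 = marginal likelihood of M1 / marginal likelihood of M2
= 0.9/0.44
= 2.0455

2.0455


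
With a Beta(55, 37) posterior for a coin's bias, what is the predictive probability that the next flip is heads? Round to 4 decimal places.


The predictive probability equals the posterior mean.
P(next = heads) = alpha / (alpha + beta)
= 55 / 92 = 0.5978

0.5978


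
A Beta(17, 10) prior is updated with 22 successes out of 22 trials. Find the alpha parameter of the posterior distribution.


In the Beta-Binomial conjugate update:
alpha_post = alpha_prior + successes
= 17 + 22
= 39

39


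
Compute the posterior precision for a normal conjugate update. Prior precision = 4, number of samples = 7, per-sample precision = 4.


tau_post = tau_0 + n * tau
= 4 + 7 * 4 = 32

32


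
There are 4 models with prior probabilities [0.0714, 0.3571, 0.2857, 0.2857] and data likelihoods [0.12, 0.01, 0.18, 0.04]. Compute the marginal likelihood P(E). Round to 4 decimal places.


P(E) = sum over models of P(M_i) * P(E|M_i)
= 0.0714*0.12 + 0.3571*0.01 + 0.2857*0.18 + 0.2857*0.04
= 0.075

0.075


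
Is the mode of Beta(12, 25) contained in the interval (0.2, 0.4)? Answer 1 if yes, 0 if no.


Mode = (a-1)/(a+b-2) = 11/35 = 0.3143
Interval: (0.2, 0.4)
Contains mode? 1

1


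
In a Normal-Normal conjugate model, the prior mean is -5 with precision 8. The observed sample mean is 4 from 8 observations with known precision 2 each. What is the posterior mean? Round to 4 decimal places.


Posterior precision = tau0 + n*tau = 8 + 8*2 = 24
Posterior mean = (tau0*mu0 + n*tau*xbar) / posterior_precision
= (8*-5 + 8*2*4) / 24
= 24 / 24 = 1.0

1.0


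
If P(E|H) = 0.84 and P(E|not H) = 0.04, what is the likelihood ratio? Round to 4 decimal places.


Likelihood ratio = P(E|H) / P(E|not H)
= 0.84 / 0.04
= 21.0

21.0


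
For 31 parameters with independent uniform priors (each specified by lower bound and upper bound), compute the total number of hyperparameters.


A uniform prior has 2 hyperparameters per parameter.
Total = 31 * 2 = 62

62


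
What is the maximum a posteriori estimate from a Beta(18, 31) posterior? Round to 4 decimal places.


The MAP estimate equals the mode of the distribution.
Mode of Beta(a,b) = (a-1)/(a+b-2)
= 17/47
= 0.3617

0.3617


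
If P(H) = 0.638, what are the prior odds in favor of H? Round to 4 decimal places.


Prior odds = P(H) / (1 - P(H))
= 0.638 / 0.362
= 1.7624

1.7624


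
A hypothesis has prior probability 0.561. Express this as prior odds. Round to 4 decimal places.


Odds = P(H) / P(not H) = 0.561 / 0.439
= 1.2779

1.2779


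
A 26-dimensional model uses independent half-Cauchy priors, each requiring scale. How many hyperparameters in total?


Per parameter: 1 (scale).
Total = 26 * 1 = 26

26


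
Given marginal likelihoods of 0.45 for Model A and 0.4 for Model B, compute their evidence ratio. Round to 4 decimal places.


Ratio = ML(A) / ML(B) = 0.45/0.4
= 1.125

1.125


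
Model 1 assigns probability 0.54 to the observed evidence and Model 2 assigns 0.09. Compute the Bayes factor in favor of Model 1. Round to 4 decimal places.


BF = P(data|M1) / P(data|M2)
= 0.54 / 0.09 = 6.0

6.0


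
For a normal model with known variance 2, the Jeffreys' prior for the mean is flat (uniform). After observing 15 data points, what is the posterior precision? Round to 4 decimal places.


Jeffreys' prior for normal mean (known variance) is flat.
Prior precision = 0.
Posterior precision = prior_prec + n/sigma^2 = 0 + 15/2
= 7.5

7.5


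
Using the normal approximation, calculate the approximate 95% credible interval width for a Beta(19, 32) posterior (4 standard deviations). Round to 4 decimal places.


Var(Beta) = 19*32/(51^2 * 52) = 0.0045
SD = 0.067
Width ~ 4*SD = 0.2682

0.2682


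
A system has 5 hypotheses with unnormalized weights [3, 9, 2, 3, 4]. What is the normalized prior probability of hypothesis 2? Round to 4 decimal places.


The normalized prior is the weight divided by the total.
Total weight = 21
P(H2) = 9 / 21 = 0.4286

0.4286


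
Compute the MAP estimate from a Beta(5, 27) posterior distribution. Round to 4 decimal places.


MAP = mode of Beta distribution
= (alpha - 1)/(alpha + beta - 2)
= (5-1)/(5+27-2)
= 4/30 = 0.1333

0.1333


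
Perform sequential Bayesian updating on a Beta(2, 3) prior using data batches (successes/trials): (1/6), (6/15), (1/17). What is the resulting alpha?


Accumulate successes: 8
Posterior alpha = prior alpha + sum of successes
= 2 + 8 = 10

10


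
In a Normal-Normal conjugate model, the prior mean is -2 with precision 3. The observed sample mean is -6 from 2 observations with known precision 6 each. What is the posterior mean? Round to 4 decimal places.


Posterior precision = tau0 + n*tau = 3 + 2*6 = 15
Posterior mean = (tau0*mu0 + n*tau*xbar) / posterior_precision
= (3*-2 + 2*6*-6) / 15
= -78 / 15 = -5.2

-5.2


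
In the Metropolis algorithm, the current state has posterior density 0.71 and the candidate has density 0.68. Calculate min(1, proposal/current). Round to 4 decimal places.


Ratio = 0.68/0.71 = 0.9577
Acceptance probability = min(1, 0.9577)
= 0.9577

0.9577


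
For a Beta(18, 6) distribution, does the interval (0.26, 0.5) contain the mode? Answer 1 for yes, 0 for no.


Mode of Beta(a,b) = (a-1)/(a+b-2)
= (18-1)/(18+6-2) = 0.7727
Check: 0.26 <= 0.7727 <= 0.5?
Result: 0

0


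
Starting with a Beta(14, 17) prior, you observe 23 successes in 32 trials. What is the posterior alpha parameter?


For a Beta-Binomial conjugate model:
Posterior alpha = prior alpha + number of successes
= 14 + 23 = 37

37


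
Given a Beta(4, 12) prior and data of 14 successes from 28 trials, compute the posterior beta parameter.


Number of failures = 28 - 14 = 14
Posterior beta = 12 + 14 = 26

26


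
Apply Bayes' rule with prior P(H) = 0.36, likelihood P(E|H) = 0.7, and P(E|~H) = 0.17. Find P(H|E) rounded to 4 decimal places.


Step 1: Compute marginal P(E) = P(E|H)P(H) + P(E|~H)P(~H)
= 0.7*0.36 + 0.17*0.64 = 0.3608
Step 2: P(H|E) = P(E|H)P(H)/P(E) = 0.252/0.3608
= 0.6984

0.6984


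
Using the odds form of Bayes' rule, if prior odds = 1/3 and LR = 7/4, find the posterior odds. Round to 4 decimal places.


Bayes' rule in odds form: posterior odds = prior odds * LR
= (1 * 7) / (3 * 4)
= 7/12 = 0.5833

0.5833


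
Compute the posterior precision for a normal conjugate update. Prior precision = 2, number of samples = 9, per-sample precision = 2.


tau_post = tau_0 + n * tau
= 2 + 9 * 2 = 20

20


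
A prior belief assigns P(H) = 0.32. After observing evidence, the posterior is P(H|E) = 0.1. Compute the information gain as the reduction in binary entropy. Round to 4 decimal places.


H(prior) = -0.32*log2(0.32) - 0.68*log2(0.68)
= 0.9044
H(post) = -0.1*log2(0.1) - 0.9*log2(0.9)
= 0.469
IG = 0.9044 - 0.469 = 0.4354

0.4354


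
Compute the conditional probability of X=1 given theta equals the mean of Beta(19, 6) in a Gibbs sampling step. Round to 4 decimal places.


Mean of Beta(19, 6) = 0.76
P(X=1 | theta=0.76) = 0.76

0.76


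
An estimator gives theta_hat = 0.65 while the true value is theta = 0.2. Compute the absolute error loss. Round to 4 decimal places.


The absolute error loss is |theta_hat - theta|
= |0.65 - 0.2|
= 0.45

0.45


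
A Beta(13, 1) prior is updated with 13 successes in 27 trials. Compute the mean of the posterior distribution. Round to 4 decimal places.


After update: Beta(26, 15)
Mean = 26 / (26 + 15) = 26 / 41
= 0.6341

0.6341


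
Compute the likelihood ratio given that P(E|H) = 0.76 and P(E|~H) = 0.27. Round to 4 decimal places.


LR = P(E|H) / P(E|~H)
= 0.76 / 0.27 = 2.8148

2.8148


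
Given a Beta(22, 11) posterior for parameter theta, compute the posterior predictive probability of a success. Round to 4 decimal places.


For a Beta-Bernoulli model, the predictive probability is the mean:
P(success) = 22/(22+11) = 22/33 = 0.6667

0.6667


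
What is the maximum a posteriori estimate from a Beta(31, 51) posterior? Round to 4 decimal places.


The MAP estimate equals the mode of the distribution.
Mode of Beta(a,b) = (a-1)/(a+b-2)
= 30/80
= 0.375

0.375


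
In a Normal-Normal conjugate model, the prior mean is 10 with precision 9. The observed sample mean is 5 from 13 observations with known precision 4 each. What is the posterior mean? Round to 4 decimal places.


Posterior precision = tau0 + n*tau = 9 + 13*4 = 61
Posterior mean = (tau0*mu0 + n*tau*xbar) / posterior_precision
= (9*10 + 13*4*5) / 61
= 350 / 61 = 5.7377

5.7377


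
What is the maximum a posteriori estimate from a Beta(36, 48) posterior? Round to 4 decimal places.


The MAP estimate equals the mode of the distribution.
Mode of Beta(a,b) = (a-1)/(a+b-2)
= 35/82
= 0.4268

0.4268
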